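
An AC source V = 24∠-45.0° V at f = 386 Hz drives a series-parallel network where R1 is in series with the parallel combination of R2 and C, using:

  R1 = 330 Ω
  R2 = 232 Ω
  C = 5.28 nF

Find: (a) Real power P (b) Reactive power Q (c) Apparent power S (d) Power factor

Step 1 — Angular frequency: ω = 2π·f = 2π·386 = 2425 rad/s.
Step 2 — Component impedances:
  R1: Z = R = 330 Ω
  R2: Z = R = 232 Ω
  C: Z = 1/(jωC) = -j/(ω·C) = 0 - j7.809e+04 Ω
Step 3 — Parallel branch: R2 || C = 1/(1/R2 + 1/C) = 232 - j0.6892 Ω.
Step 4 — Series with R1: Z_total = R1 + (R2 || C) = 562 - j0.6892 Ω = 562∠-0.1° Ω.
Step 5 — Source phasor: V = 24∠-45.0° V = 16.97 - j16.97 V.
Step 6 — Current: I = V / Z = 0.03023 - j0.03016 A = 0.0427∠-44.9° A.
Step 7 — Complex power: S = V·I* = 1.025 - j0.001257 VA.
Step 8 — Real power: P = Re(S) = 1.025 W.
Step 9 — Reactive power: Q = Im(S) = -0.001257 VAR.
Step 10 — Apparent power: |S| = 1.025 VA.
Step 11 — Power factor: PF = P/|S| = 1 (leading).

(a) P = 1.025 W  (b) Q = -0.001257 VAR  (c) S = 1.025 VA  (d) PF = 1 (leading)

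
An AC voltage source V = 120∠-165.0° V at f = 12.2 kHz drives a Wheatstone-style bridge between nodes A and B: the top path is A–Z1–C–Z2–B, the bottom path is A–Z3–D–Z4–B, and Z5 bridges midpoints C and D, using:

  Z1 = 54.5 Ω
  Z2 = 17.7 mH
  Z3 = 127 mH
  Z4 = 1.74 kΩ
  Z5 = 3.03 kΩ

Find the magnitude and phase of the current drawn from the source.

Step 1 — Angular frequency: ω = 2π·f = 2π·1.22e+04 = 7.665e+04 rad/s.
Step 2 — Component impedances:
  Z1: Z = R = 54.5 Ω
  Z2: Z = jωL = j·7.665e+04·0.0177 = 0 + j1357 Ω
  Z3: Z = jωL = j·7.665e+04·0.127 = 0 + j9735 Ω
  Z4: Z = R = 1740 Ω
  Z5: Z = R = 3030 Ω
Step 3 — Bridge requires nodal analysis (the Z5 bridge couples midpoints C and D, so the two paths cannot be reduced to a simple series/parallel combination). Setting node B to ground and injecting 1 A at node A, the 3-node admittance system at A, C, D solves to V_A = Z_AB = 375.2 + j1196 Ω = 1254∠72.6° Ω.
Step 4 — Source phasor: V = 120∠-165.0° V = -115.9 - j31.06 V.
Step 5 — Ohm's law: I = V / Z_total = (-115.9 - j31.06) / (375.2 + j1196) = -0.05131 + j0.0808 A.
Step 6 — Convert to polar: |I| = 0.09571 A, ∠I = 122.4°.

I = 0.09571∠122.4° A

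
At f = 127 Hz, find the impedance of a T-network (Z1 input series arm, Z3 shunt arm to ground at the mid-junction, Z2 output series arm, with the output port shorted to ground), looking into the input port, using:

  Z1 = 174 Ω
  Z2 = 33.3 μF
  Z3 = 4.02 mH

Step 1 — Angular frequency: ω = 2π·f = 2π·127 = 798 rad/s.
Step 2 — Component impedances:
  Z1: Z = R = 174 Ω
  Z2: Z = 1/(jωC) = -j/(ω·C) = 0 - j37.63 Ω
  Z3: Z = jωL = j·798·0.00402 = 0 + j3.208 Ω
Step 3 — With the output port shorted to ground, the output series arm Z2 runs from the junction to ground; the shunt arm Z3 also runs from the junction to ground. They appear in parallel: Z3 || Z2 = 0 + j3.507 Ω.
Step 4 — Series with input arm Z1: Z_in = Z1 + (Z3 || Z2) = 174 + j3.507 Ω = 174∠1.2° Ω.

Z = 174 + j3.507 Ω = 174∠1.2° Ω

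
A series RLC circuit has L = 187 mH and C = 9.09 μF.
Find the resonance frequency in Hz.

Step 1 — Resonance condition Im(Z)=0 gives ω₀ = 1/√(LC).
Step 2 — ω₀ = 1/√(0.187·9.09e-06) = 767 rad/s.
Step 3 — f₀ = ω₀/(2π) = 122.1 Hz.

f₀ = 122.1 Hz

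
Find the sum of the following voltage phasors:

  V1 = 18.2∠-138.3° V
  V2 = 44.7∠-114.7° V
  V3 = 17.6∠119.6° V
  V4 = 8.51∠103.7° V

Step 1 — Convert each phasor to rectangular form:
  V1 = 18.2·(cos(-138.3°) + j·sin(-138.3°)) = -13.59 - j12.11 V
  V2 = 44.7·(cos(-114.7°) + j·sin(-114.7°)) = -18.68 - j40.61 V
  V3 = 17.6·(cos(119.6°) + j·sin(119.6°)) = -8.693 + j15.3 V
  V4 = 8.51·(cos(103.7°) + j·sin(103.7°)) = -2.015 + j8.268 V
Step 2 — Sum components: V_total = -42.98 - j29.15 V.
Step 3 — Convert to polar: |V_total| = 51.93 V, ∠V_total = -145.9°.

V_total = 51.93∠-145.9° V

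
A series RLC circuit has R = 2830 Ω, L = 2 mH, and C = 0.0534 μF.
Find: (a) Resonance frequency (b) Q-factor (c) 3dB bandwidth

Step 1 — Resonance: ω₀ = 1/√(LC) = 1/√(0.002·5.34e-08) = 9.676e+04 rad/s.
Step 2 — f₀ = ω₀/(2π) = 1.54e+04 Hz.
Step 3 — Series Q: Q = ω₀L/R = 9.676e+04·0.002/2830 = 0.06838.
Step 4 — Bandwidth: Δω = ω₀/Q = 1.415e+06 rad/s; BW = Δω/(2π) = 2.252e+05 Hz.

(a) f₀ = 1.54e+04 Hz  (b) Q = 0.06838  (c) BW = 2.252e+05 Hz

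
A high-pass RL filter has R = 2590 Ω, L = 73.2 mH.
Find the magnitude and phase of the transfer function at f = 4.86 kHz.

Step 1 — Angular frequency: ω = 2π·4860 = 3.054e+04 rad/s.
Step 2 — Transfer function: H(jω) = jωL/(R + jωL).
Step 3 — Numerator jωL = j·2235; denominator R + jωL = 2590 + j2235.
Step 4 — H = 0.4269 + j0.4946.
Step 5 — Magnitude: |H| = 0.6534 (-3.7 dB); phase: φ = 49.2°.

|H| = 0.6534 (-3.7 dB), φ = 49.2°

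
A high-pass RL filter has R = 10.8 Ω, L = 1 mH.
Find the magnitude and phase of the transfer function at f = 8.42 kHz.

Step 1 — Angular frequency: ω = 2π·8420 = 5.29e+04 rad/s.
Step 2 — Transfer function: H(jω) = jωL/(R + jωL).
Step 3 — Numerator jωL = j·52.9; denominator R + jωL = 10.8 + j52.9.
Step 4 — H = 0.96 + j0.196.
Step 5 — Magnitude: |H| = 0.9798 (-0.2 dB); phase: φ = 11.5°.

|H| = 0.9798 (-0.2 dB), φ = 11.5°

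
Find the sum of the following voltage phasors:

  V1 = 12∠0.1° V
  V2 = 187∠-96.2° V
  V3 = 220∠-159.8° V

Step 1 — Convert each phasor to rectangular form:
  V1 = 12·(cos(0.1°) + j·sin(0.1°)) = 12 + j0.02094 V
  V2 = 187·(cos(-96.2°) + j·sin(-96.2°)) = -20.2 - j185.9 V
  V3 = 220·(cos(-159.8°) + j·sin(-159.8°)) = -206.5 - j75.97 V
Step 2 — Sum components: V_total = -214.7 - j261.9 V.
Step 3 — Convert to polar: |V_total| = 338.6 V, ∠V_total = -129.3°.

V_total = 338.6∠-129.3° V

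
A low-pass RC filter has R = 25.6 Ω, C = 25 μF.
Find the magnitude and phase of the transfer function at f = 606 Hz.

Step 1 — Angular frequency: ω = 2π·606 = 3808 rad/s.
Step 2 — Transfer function: H(jω) = 1/(1 + jωRC).
Step 3 — Denominator: 1 + jωRC = 1 + j·3808·25.6·2.5e-05 = 1 + j2.437.
Step 4 — H = 0.1441 - j0.3512.
Step 5 — Magnitude: |H| = 0.3796 (-8.4 dB); phase: φ = -67.7°.

|H| = 0.3796 (-8.4 dB), φ = -67.7°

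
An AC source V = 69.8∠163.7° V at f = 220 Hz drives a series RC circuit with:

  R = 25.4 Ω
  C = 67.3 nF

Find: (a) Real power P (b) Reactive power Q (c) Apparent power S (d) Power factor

Step 1 — Angular frequency: ω = 2π·f = 2π·220 = 1382 rad/s.
Step 2 — Component impedances:
  R: Z = R = 25.4 Ω
  C: Z = 1/(jωC) = -j/(ω·C) = 0 - j1.075e+04 Ω
Step 3 — Series combination: Z_total = R + C = 25.4 - j1.075e+04 Ω = 1.075e+04∠-89.9° Ω.
Step 4 — Source phasor: V = 69.8∠163.7° V = -66.99 + j19.59 V.
Step 5 — Current: I = V / Z = -0.001837 - j0.006228 A = 0.006493∠-106.4° A.
Step 6 — Complex power: S = V·I* = 0.001071 - j0.4532 VA.
Step 7 — Real power: P = Re(S) = 0.001071 W.
Step 8 — Reactive power: Q = Im(S) = -0.4532 VAR.
Step 9 — Apparent power: |S| = 0.4532 VA.
Step 10 — Power factor: PF = P/|S| = 0.002363 (leading).

(a) P = 0.001071 W  (b) Q = -0.4532 VAR  (c) S = 0.4532 VA  (d) PF = 0.002363 (leading)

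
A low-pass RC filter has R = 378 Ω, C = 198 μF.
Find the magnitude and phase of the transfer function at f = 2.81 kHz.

Step 1 — Angular frequency: ω = 2π·2810 = 1.766e+04 rad/s.
Step 2 — Transfer function: H(jω) = 1/(1 + jωRC).
Step 3 — Denominator: 1 + jωRC = 1 + j·1.766e+04·378·0.000198 = 1 + j1321.
Step 4 — H = 5.727e-07 - j0.0007568.
Step 5 — Magnitude: |H| = 0.0007568 (-62.4 dB); phase: φ = -90.0°.

|H| = 0.0007568 (-62.4 dB), φ = -90.0°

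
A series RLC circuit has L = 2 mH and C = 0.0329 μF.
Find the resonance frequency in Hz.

Step 1 — Resonance condition Im(Z)=0 gives ω₀ = 1/√(LC).
Step 2 — ω₀ = 1/√(0.002·3.29e-08) = 1.233e+05 rad/s.
Step 3 — f₀ = ω₀/(2π) = 1.962e+04 Hz.

f₀ = 1.962e+04 Hz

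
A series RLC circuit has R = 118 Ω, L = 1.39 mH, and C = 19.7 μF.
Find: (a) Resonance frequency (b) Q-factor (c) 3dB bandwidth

Step 1 — Resonance: ω₀ = 1/√(LC) = 1/√(0.00139·1.97e-05) = 6043 rad/s.
Step 2 — f₀ = ω₀/(2π) = 961.8 Hz.
Step 3 — Series Q: Q = ω₀L/R = 6043·0.00139/118 = 0.07119.
Step 4 — Bandwidth: Δω = ω₀/Q = 8.489e+04 rad/s; BW = Δω/(2π) = 1.351e+04 Hz.

(a) f₀ = 961.8 Hz  (b) Q = 0.07119  (c) BW = 1.351e+04 Hz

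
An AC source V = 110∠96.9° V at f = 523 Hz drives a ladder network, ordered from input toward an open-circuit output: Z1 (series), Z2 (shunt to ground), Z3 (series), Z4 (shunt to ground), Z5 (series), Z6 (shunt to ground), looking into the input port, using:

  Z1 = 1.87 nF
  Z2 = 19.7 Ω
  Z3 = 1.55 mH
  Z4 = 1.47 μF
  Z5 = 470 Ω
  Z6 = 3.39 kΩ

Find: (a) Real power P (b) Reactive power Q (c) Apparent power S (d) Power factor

Step 1 — Angular frequency: ω = 2π·f = 2π·523 = 3286 rad/s.
Step 2 — Component impedances:
  Z1: Z = 1/(jωC) = -j/(ω·C) = 0 - j1.627e+05 Ω
  Z2: Z = R = 19.7 Ω
  Z3: Z = jωL = j·3286·0.00155 = 0 + j5.093 Ω
  Z4: Z = 1/(jωC) = -j/(ω·C) = 0 - j207 Ω
  Z5: Z = R = 470 Ω
  Z6: Z = R = 3390 Ω
Step 3 — Ladder network (open output): work backward from the far end, alternating series and parallel combinations. Z_in = 19.41 - j1.627e+05 Ω = 1.627e+05∠-90.0° Ω.
Step 4 — Source phasor: V = 110∠96.9° V = -13.22 + j109.2 V.
Step 5 — Current: I = V / Z = -0.0006711 - j8.113e-05 A = 0.0006759∠-173.1° A.
Step 6 — Complex power: S = V·I* = 8.869e-06 - j0.07435 VA.
Step 7 — Real power: P = Re(S) = 8.869e-06 W.
Step 8 — Reactive power: Q = Im(S) = -0.07435 VAR.
Step 9 — Apparent power: |S| = 0.07435 VA.
Step 10 — Power factor: PF = P/|S| = 0.0001193 (leading).

(a) P = 8.869e-06 W  (b) Q = -0.07435 VAR  (c) S = 0.07435 VA  (d) PF = 0.0001193 (leading)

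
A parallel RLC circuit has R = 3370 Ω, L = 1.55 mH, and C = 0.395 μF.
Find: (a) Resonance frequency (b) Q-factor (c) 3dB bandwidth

Step 1 — Resonance: ω₀ = 1/√(LC) = 1/√(0.00155·3.95e-07) = 4.041e+04 rad/s.
Step 2 — f₀ = ω₀/(2π) = 6432 Hz.
Step 3 — Parallel Q: Q = R/(ω₀L) = 3370/(4.041e+04·0.00155) = 53.8.
Step 4 — Bandwidth: Δω = ω₀/Q = 751.2 rad/s; BW = Δω/(2π) = 119.6 Hz.

(a) f₀ = 6432 Hz  (b) Q = 53.8  (c) BW = 119.6 Hz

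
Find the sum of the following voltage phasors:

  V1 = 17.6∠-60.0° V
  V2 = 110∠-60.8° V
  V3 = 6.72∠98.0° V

Step 1 — Convert each phasor to rectangular form:
  V1 = 17.6·(cos(-60.0°) + j·sin(-60.0°)) = 8.8 - j15.24 V
  V2 = 110·(cos(-60.8°) + j·sin(-60.8°)) = 53.66 - j96.02 V
  V3 = 6.72·(cos(98.0°) + j·sin(98.0°)) = -0.9352 + j6.655 V
Step 2 — Sum components: V_total = 61.53 - j104.6 V.
Step 3 — Convert to polar: |V_total| = 121.4 V, ∠V_total = -59.5°.

V_total = 121.4∠-59.5° V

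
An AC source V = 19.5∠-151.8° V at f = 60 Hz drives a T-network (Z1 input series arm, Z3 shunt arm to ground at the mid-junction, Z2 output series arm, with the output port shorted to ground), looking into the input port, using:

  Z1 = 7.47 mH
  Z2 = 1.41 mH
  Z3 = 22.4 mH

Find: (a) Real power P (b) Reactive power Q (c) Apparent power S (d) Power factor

Step 1 — Angular frequency: ω = 2π·f = 2π·60 = 377 rad/s.
Step 2 — Component impedances:
  Z1: Z = jωL = j·377·0.00747 = 0 + j2.816 Ω
  Z2: Z = jωL = j·377·0.00141 = 0 + j0.5316 Ω
  Z3: Z = jωL = j·377·0.0224 = 0 + j8.445 Ω
Step 3 — With the output port shorted to ground, the output series arm Z2 runs from the junction to ground; the shunt arm Z3 also runs from the junction to ground. They appear in parallel: Z3 || Z2 = 0 + j0.5001 Ω.
Step 4 — Series with input arm Z1: Z_in = Z1 + (Z3 || Z2) = 0 + j3.316 Ω = 3.316∠90.0° Ω.
Step 5 — Source phasor: V = 19.5∠-151.8° V = -17.19 - j9.215 V.
Step 6 — Current: I = V / Z = -2.779 + j5.182 A = 5.88∠118.2° A.
Step 7 — Complex power: S = V·I* = 0 + j114.7 VA.
Step 8 — Real power: P = Re(S) = 0 W.
Step 9 — Reactive power: Q = Im(S) = 114.7 VAR.
Step 10 — Apparent power: |S| = 114.7 VA.
Step 11 — Power factor: PF = P/|S| = 0 (lagging).

(a) P = 0 W  (b) Q = 114.7 VAR  (c) S = 114.7 VA  (d) PF = 0 (lagging)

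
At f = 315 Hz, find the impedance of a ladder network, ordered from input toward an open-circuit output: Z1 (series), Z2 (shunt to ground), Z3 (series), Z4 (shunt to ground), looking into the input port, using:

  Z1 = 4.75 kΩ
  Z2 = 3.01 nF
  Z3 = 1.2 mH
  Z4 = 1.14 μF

Step 1 — Angular frequency: ω = 2π·f = 2π·315 = 1979 rad/s.
Step 2 — Component impedances:
  Z1: Z = R = 4750 Ω
  Z2: Z = 1/(jωC) = -j/(ω·C) = 0 - j1.679e+05 Ω
  Z3: Z = jωL = j·1979·0.0012 = 0 + j2.375 Ω
  Z4: Z = 1/(jωC) = -j/(ω·C) = 0 - j443.2 Ω
Step 3 — Ladder network (open output): work backward from the far end, alternating series and parallel combinations. Z_in = 4750 - j439.7 Ω = 4770∠-5.3° Ω.

Z = 4750 - j439.7 Ω = 4770∠-5.3° Ω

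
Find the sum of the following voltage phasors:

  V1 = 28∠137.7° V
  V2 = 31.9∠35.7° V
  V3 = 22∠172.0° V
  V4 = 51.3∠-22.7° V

Step 1 — Convert each phasor to rectangular form:
  V1 = 28·(cos(137.7°) + j·sin(137.7°)) = -20.71 + j18.84 V
  V2 = 31.9·(cos(35.7°) + j·sin(35.7°)) = 25.91 + j18.61 V
  V3 = 22·(cos(172.0°) + j·sin(172.0°)) = -21.79 + j3.062 V
  V4 = 51.3·(cos(-22.7°) + j·sin(-22.7°)) = 47.33 - j19.8 V
Step 2 — Sum components: V_total = 30.74 + j20.72 V.
Step 3 — Convert to polar: |V_total| = 37.07 V, ∠V_total = 34.0°.

V_total = 37.07∠34.0° V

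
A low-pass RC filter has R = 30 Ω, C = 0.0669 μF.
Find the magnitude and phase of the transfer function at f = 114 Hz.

Step 1 — Angular frequency: ω = 2π·114 = 716.3 rad/s.
Step 2 — Transfer function: H(jω) = 1/(1 + jωRC).
Step 3 — Denominator: 1 + jωRC = 1 + j·716.3·30·6.69e-08 = 1 + j0.001438.
Step 4 — H = 1 - j0.001438.
Step 5 — Magnitude: |H| = 1 (-0.0 dB); phase: φ = -0.1°.

|H| = 1 (-0.0 dB), φ = -0.1°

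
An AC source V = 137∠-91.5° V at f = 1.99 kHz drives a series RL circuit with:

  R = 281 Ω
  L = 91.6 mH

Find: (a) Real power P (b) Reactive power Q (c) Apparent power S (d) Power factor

Step 1 — Angular frequency: ω = 2π·f = 2π·1990 = 1.25e+04 rad/s.
Step 2 — Component impedances:
  R: Z = R = 281 Ω
  L: Z = jωL = j·1.25e+04·0.0916 = 0 + j1145 Ω
Step 3 — Series combination: Z_total = R + L = 281 + j1145 Ω = 1179∠76.2° Ω.
Step 4 — Source phasor: V = 137∠-91.5° V = -3.586 - j137 V.
Step 5 — Current: I = V / Z = -0.1135 - j0.02472 A = 0.1162∠-167.7° A.
Step 6 — Complex power: S = V·I* = 3.792 + j15.46 VA.
Step 7 — Real power: P = Re(S) = 3.792 W.
Step 8 — Reactive power: Q = Im(S) = 15.46 VAR.
Step 9 — Apparent power: |S| = 15.92 VA.
Step 10 — Power factor: PF = P/|S| = 0.2383 (lagging).

(a) P = 3.792 W  (b) Q = 15.46 VAR  (c) S = 15.92 VA  (d) PF = 0.2383 (lagging)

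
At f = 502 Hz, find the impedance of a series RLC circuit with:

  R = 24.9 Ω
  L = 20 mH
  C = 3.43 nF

Step 1 — Angular frequency: ω = 2π·f = 2π·502 = 3154 rad/s.
Step 2 — Component impedances:
  R: Z = R = 24.9 Ω
  L: Z = jωL = j·3154·0.02 = 0 + j63.08 Ω
  C: Z = 1/(jωC) = -j/(ω·C) = 0 - j9.243e+04 Ω
Step 3 — Series combination: Z_total = R + L + C = 24.9 - j9.237e+04 Ω = 9.237e+04∠-90.0° Ω.

Z = 24.9 - j9.237e+04 Ω = 9.237e+04∠-90.0° Ω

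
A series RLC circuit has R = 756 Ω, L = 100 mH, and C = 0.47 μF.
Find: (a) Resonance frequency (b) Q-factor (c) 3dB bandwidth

Step 1 — Resonance condition Im(Z)=0 gives ω₀ = 1/√(LC).
Step 2 — ω₀ = 1/√(0.1·4.7e-07) = 4613 rad/s.
Step 3 — f₀ = ω₀/(2π) = 734.1 Hz.
Step 4 — Series Q: Q = ω₀L/R = 4613·0.1/756 = 0.6101.
Step 5 — 3dB bandwidth: Δω = ω₀/Q = 7560 rad/s; BW = Δω/(2π) = 1203 Hz.

(a) f₀ = 734.1 Hz  (b) Q = 0.6101  (c) BW = 1203 Hz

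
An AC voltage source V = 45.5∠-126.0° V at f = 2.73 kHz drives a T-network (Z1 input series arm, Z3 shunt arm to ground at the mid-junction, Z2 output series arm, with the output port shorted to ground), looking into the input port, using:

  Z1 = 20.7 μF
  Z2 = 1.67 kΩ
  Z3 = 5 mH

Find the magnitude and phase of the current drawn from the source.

Step 1 — Angular frequency: ω = 2π·f = 2π·2730 = 1.715e+04 rad/s.
Step 2 — Component impedances:
  Z1: Z = 1/(jωC) = -j/(ω·C) = 0 - j2.816 Ω
  Z2: Z = R = 1670 Ω
  Z3: Z = jωL = j·1.715e+04·0.005 = 0 + j85.77 Ω
Step 3 — With the output port shorted to ground, the output series arm Z2 runs from the junction to ground; the shunt arm Z3 also runs from the junction to ground. They appear in parallel: Z3 || Z2 = 4.393 + j85.54 Ω.
Step 4 — Series with input arm Z1: Z_in = Z1 + (Z3 || Z2) = 4.393 + j82.72 Ω = 82.84∠87.0° Ω.
Step 5 — Source phasor: V = 45.5∠-126.0° V = -26.74 - j36.81 V.
Step 6 — Ohm's law: I = V / Z_total = (-26.74 - j36.81) / (4.393 + j82.72) = -0.4608 + j0.2988 A.
Step 7 — Convert to polar: |I| = 0.5493 A, ∠I = 147.0°.

I = 0.5493∠147.0° A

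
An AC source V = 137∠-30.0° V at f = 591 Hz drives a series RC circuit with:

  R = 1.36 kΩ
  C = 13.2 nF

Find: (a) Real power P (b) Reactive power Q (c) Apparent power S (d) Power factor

Step 1 — Angular frequency: ω = 2π·f = 2π·591 = 3713 rad/s.
Step 2 — Component impedances:
  R: Z = R = 1360 Ω
  C: Z = 1/(jωC) = -j/(ω·C) = 0 - j2.04e+04 Ω
Step 3 — Series combination: Z_total = R + C = 1360 - j2.04e+04 Ω = 2.045e+04∠-86.2° Ω.
Step 4 — Source phasor: V = 137∠-30.0° V = 118.6 - j68.5 V.
Step 5 — Current: I = V / Z = 0.003729 + j0.005567 A = 0.0067∠56.2° A.
Step 6 — Complex power: S = V·I* = 0.06106 - j0.9159 VA.
Step 7 — Real power: P = Re(S) = 0.06106 W.
Step 8 — Reactive power: Q = Im(S) = -0.9159 VAR.
Step 9 — Apparent power: |S| = 0.918 VA.
Step 10 — Power factor: PF = P/|S| = 0.06651 (leading).

(a) P = 0.06106 W  (b) Q = -0.9159 VAR  (c) S = 0.918 VA  (d) PF = 0.06651 (leading)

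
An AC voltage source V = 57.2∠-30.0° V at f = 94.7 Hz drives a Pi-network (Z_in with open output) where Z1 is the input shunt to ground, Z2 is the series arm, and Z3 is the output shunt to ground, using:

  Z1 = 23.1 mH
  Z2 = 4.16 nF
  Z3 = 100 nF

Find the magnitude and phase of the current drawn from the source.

Step 1 — Angular frequency: ω = 2π·f = 2π·94.7 = 595 rad/s.
Step 2 — Component impedances:
  Z1: Z = jωL = j·595·0.0231 = 0 + j13.74 Ω
  Z2: Z = 1/(jωC) = -j/(ω·C) = 0 - j4.04e+05 Ω
  Z3: Z = 1/(jωC) = -j/(ω·C) = 0 - j1.681e+04 Ω
Step 3 — With open output, the series arm Z2 and the output shunt Z3 appear in series to ground: Z2 + Z3 = 0 - j4.208e+05 Ω.
Step 4 — Parallel with input shunt Z1: Z_in = Z1 || (Z2 + Z3) = 0 + j13.75 Ω = 13.75∠90.0° Ω.
Step 5 — Source phasor: V = 57.2∠-30.0° V = 49.54 - j28.6 V.
Step 6 — Ohm's law: I = V / Z_total = (49.54 - j28.6) / (0 + j13.75) = -2.081 - j3.604 A.
Step 7 — Convert to polar: |I| = 4.161 A, ∠I = -120.0°.

I = 4.161∠-120.0° A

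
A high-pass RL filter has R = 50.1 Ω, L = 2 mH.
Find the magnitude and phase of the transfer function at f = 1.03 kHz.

Step 1 — Angular frequency: ω = 2π·1030 = 6472 rad/s.
Step 2 — Transfer function: H(jω) = jωL/(R + jωL).
Step 3 — Numerator jωL = j·12.94; denominator R + jωL = 50.1 + j12.94.
Step 4 — H = 0.06257 + j0.2422.
Step 5 — Magnitude: |H| = 0.2501 (-12.0 dB); phase: φ = 75.5°.

|H| = 0.2501 (-12.0 dB), φ = 75.5°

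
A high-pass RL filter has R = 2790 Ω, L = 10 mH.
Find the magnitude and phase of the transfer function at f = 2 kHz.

Step 1 — Angular frequency: ω = 2π·2000 = 1.257e+04 rad/s.
Step 2 — Transfer function: H(jω) = jωL/(R + jωL).
Step 3 — Numerator jωL = j·125.7; denominator R + jωL = 2790 + j125.7.
Step 4 — H = 0.002025 + j0.04495.
Step 5 — Magnitude: |H| = 0.045 (-26.9 dB); phase: φ = 87.4°.

|H| = 0.045 (-26.9 dB), φ = 87.4°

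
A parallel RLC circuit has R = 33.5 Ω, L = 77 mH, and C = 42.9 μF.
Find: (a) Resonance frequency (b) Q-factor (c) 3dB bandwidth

Step 1 — Resonance: ω₀ = 1/√(LC) = 1/√(0.077·4.29e-05) = 550.2 rad/s.
Step 2 — f₀ = ω₀/(2π) = 87.57 Hz.
Step 3 — Parallel Q: Q = R/(ω₀L) = 33.5/(550.2·0.077) = 0.7907.
Step 4 — Bandwidth: Δω = ω₀/Q = 695.8 rad/s; BW = Δω/(2π) = 110.7 Hz.

(a) f₀ = 87.57 Hz  (b) Q = 0.7907  (c) BW = 110.7 Hz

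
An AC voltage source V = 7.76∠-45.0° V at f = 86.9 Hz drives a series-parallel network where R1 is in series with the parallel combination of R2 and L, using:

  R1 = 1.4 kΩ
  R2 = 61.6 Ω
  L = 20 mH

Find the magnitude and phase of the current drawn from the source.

Step 1 — Angular frequency: ω = 2π·f = 2π·86.9 = 546 rad/s.
Step 2 — Component impedances:
  R1: Z = R = 1400 Ω
  R2: Z = R = 61.6 Ω
  L: Z = jωL = j·546·0.02 = 0 + j10.92 Ω
Step 3 — Parallel branch: R2 || L = 1/(1/R2 + 1/L) = 1.877 + j10.59 Ω.
Step 4 — Series with R1: Z_total = R1 + (R2 || L) = 1402 + j10.59 Ω = 1402∠0.4° Ω.
Step 5 — Source phasor: V = 7.76∠-45.0° V = 5.487 - j5.487 V.
Step 6 — Ohm's law: I = V / Z_total = (5.487 - j5.487) / (1402 + j10.59) = 0.003884 - j0.003943 A.
Step 7 — Convert to polar: |I| = 0.005535 A, ∠I = -45.4°.

I = 0.005535∠-45.4° A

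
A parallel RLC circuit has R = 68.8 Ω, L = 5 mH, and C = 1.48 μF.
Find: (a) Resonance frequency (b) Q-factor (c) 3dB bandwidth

Step 1 — Resonance: ω₀ = 1/√(LC) = 1/√(0.005·1.48e-06) = 1.162e+04 rad/s.
Step 2 — f₀ = ω₀/(2π) = 1850 Hz.
Step 3 — Parallel Q: Q = R/(ω₀L) = 68.8/(1.162e+04·0.005) = 1.184.
Step 4 — Bandwidth: Δω = ω₀/Q = 9821 rad/s; BW = Δω/(2π) = 1563 Hz.

(a) f₀ = 1850 Hz  (b) Q = 1.184  (c) BW = 1563 Hz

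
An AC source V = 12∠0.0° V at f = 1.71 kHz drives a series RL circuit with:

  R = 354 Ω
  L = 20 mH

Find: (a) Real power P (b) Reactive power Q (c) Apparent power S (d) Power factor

Step 1 — Angular frequency: ω = 2π·f = 2π·1710 = 1.074e+04 rad/s.
Step 2 — Component impedances:
  R: Z = R = 354 Ω
  L: Z = jωL = j·1.074e+04·0.02 = 0 + j214.9 Ω
Step 3 — Series combination: Z_total = R + L = 354 + j214.9 Ω = 414.1∠31.3° Ω.
Step 4 — Source phasor: V = 12∠0.0° V = 12 V.
Step 5 — Current: I = V / Z = 0.02477 - j0.01504 A = 0.02898∠-31.3° A.
Step 6 — Complex power: S = V·I* = 0.2973 + j0.1804 VA.
Step 7 — Real power: P = Re(S) = 0.2973 W.
Step 8 — Reactive power: Q = Im(S) = 0.1804 VAR.
Step 9 — Apparent power: |S| = 0.3477 VA.
Step 10 — Power factor: PF = P/|S| = 0.8548 (lagging).

(a) P = 0.2973 W  (b) Q = 0.1804 VAR  (c) S = 0.3477 VA  (d) PF = 0.8548 (lagging)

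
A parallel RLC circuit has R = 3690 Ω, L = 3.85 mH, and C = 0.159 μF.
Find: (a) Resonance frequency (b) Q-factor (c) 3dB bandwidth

Step 1 — Resonance: ω₀ = 1/√(LC) = 1/√(0.00385·1.59e-07) = 4.042e+04 rad/s.
Step 2 — f₀ = ω₀/(2π) = 6433 Hz.
Step 3 — Parallel Q: Q = R/(ω₀L) = 3690/(4.042e+04·0.00385) = 23.71.
Step 4 — Bandwidth: Δω = ω₀/Q = 1704 rad/s; BW = Δω/(2π) = 271.3 Hz.

(a) f₀ = 6433 Hz  (b) Q = 23.71  (c) BW = 271.3 Hz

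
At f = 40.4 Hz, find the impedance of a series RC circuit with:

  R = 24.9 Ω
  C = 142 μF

Step 1 — Angular frequency: ω = 2π·f = 2π·40.4 = 253.8 rad/s.
Step 2 — Component impedances:
  R: Z = R = 24.9 Ω
  C: Z = 1/(jωC) = -j/(ω·C) = 0 - j27.74 Ω
Step 3 — Series combination: Z_total = R + C = 24.9 - j27.74 Ω = 37.28∠-48.1° Ω.

Z = 24.9 - j27.74 Ω = 37.28∠-48.1° Ω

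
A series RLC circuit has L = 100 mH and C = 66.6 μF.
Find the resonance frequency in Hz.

Step 1 — Resonance condition Im(Z)=0 gives ω₀ = 1/√(LC).
Step 2 — ω₀ = 1/√(0.1·6.66e-05) = 387.5 rad/s.
Step 3 — f₀ = ω₀/(2π) = 61.67 Hz.

f₀ = 61.67 Hz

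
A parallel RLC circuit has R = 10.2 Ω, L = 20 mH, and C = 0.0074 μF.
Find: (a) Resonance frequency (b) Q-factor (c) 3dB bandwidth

Step 1 — Resonance: ω₀ = 1/√(LC) = 1/√(0.02·7.4e-09) = 8.22e+04 rad/s.
Step 2 — f₀ = ω₀/(2π) = 1.308e+04 Hz.
Step 3 — Parallel Q: Q = R/(ω₀L) = 10.2/(8.22e+04·0.02) = 0.006204.
Step 4 — Bandwidth: Δω = ω₀/Q = 1.325e+07 rad/s; BW = Δω/(2π) = 2.109e+06 Hz.

(a) f₀ = 1.308e+04 Hz  (b) Q = 0.006204  (c) BW = 2.109e+06 Hz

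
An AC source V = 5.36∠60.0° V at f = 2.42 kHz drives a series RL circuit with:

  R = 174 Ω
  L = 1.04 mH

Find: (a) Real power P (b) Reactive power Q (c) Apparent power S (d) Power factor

Step 1 — Angular frequency: ω = 2π·f = 2π·2420 = 1.521e+04 rad/s.
Step 2 — Component impedances:
  R: Z = R = 174 Ω
  L: Z = jωL = j·1.521e+04·0.00104 = 0 + j15.81 Ω
Step 3 — Series combination: Z_total = R + L = 174 + j15.81 Ω = 174.7∠5.2° Ω.
Step 4 — Source phasor: V = 5.36∠60.0° V = 2.68 + j4.642 V.
Step 5 — Current: I = V / Z = 0.01768 + j0.02507 A = 0.03068∠54.8° A.
Step 6 — Complex power: S = V·I* = 0.1638 + j0.01488 VA.
Step 7 — Real power: P = Re(S) = 0.1638 W.
Step 8 — Reactive power: Q = Im(S) = 0.01488 VAR.
Step 9 — Apparent power: |S| = 0.1644 VA.
Step 10 — Power factor: PF = P/|S| = 0.9959 (lagging).

(a) P = 0.1638 W  (b) Q = 0.01488 VAR  (c) S = 0.1644 VA  (d) PF = 0.9959 (lagging)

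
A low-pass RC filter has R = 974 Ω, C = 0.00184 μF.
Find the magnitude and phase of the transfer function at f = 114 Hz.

Step 1 — Angular frequency: ω = 2π·114 = 716.3 rad/s.
Step 2 — Transfer function: H(jω) = 1/(1 + jωRC).
Step 3 — Denominator: 1 + jωRC = 1 + j·716.3·974·1.84e-09 = 1 + j0.001284.
Step 4 — H = 1 - j0.001284.
Step 5 — Magnitude: |H| = 1 (-0.0 dB); phase: φ = -0.1°.

|H| = 1 (-0.0 dB), φ = -0.1°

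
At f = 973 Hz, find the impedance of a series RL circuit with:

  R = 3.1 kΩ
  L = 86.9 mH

Step 1 — Angular frequency: ω = 2π·f = 2π·973 = 6114 rad/s.
Step 2 — Component impedances:
  R: Z = R = 3100 Ω
  L: Z = jωL = j·6114·0.0869 = 0 + j531.3 Ω
Step 3 — Series combination: Z_total = R + L = 3100 + j531.3 Ω = 3145∠9.7° Ω.

Z = 3100 + j531.3 Ω = 3145∠9.7° Ω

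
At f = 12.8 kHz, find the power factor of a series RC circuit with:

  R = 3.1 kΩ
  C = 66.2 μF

Step 1 — Angular frequency: ω = 2π·f = 2π·1.28e+04 = 8.042e+04 rad/s.
Step 2 — Component impedances:
  R: Z = R = 3100 Ω
  C: Z = 1/(jωC) = -j/(ω·C) = 0 - j0.1878 Ω
Step 3 — Series combination: Z_total = R + C = 3100 - j0.1878 Ω = 3100∠-0.0° Ω.
Step 4 — Power factor: PF = cos(φ) = Re(Z)/|Z| = 3100/3100 = 1.
Step 5 — Type: Im(Z) = -0.1878 ⇒ leading (phase φ = -0.0°).

PF = 1 (leading, φ = -0.0°)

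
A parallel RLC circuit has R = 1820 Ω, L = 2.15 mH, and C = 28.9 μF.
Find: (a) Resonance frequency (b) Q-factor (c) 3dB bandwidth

Step 1 — Resonance: ω₀ = 1/√(LC) = 1/√(0.00215·2.89e-05) = 4012 rad/s.
Step 2 — f₀ = ω₀/(2π) = 638.5 Hz.
Step 3 — Parallel Q: Q = R/(ω₀L) = 1820/(4012·0.00215) = 211.
Step 4 — Bandwidth: Δω = ω₀/Q = 19.01 rad/s; BW = Δω/(2π) = 3.026 Hz.

(a) f₀ = 638.5 Hz  (b) Q = 211  (c) BW = 3.026 Hz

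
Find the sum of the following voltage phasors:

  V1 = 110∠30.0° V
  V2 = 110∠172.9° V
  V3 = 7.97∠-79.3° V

Step 1 — Convert each phasor to rectangular form:
  V1 = 110·(cos(30.0°) + j·sin(30.0°)) = 95.26 + j55 V
  V2 = 110·(cos(172.9°) + j·sin(172.9°)) = -109.2 + j13.6 V
  V3 = 7.97·(cos(-79.3°) + j·sin(-79.3°)) = 1.48 - j7.831 V
Step 2 — Sum components: V_total = -12.41 + j60.76 V.
Step 3 — Convert to polar: |V_total| = 62.02 V, ∠V_total = 101.5°.

V_total = 62.02∠101.5° V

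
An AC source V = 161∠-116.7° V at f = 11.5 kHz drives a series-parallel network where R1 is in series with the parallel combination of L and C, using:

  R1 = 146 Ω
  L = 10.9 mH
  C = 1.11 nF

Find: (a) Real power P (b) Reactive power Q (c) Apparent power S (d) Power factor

Step 1 — Angular frequency: ω = 2π·f = 2π·1.15e+04 = 7.226e+04 rad/s.
Step 2 — Component impedances:
  R1: Z = R = 146 Ω
  L: Z = jωL = j·7.226e+04·0.0109 = 0 + j787.6 Ω
  C: Z = 1/(jωC) = -j/(ω·C) = 0 - j1.247e+04 Ω
Step 3 — Parallel branch: L || C = 1/(1/L + 1/C) = 0 + j840.7 Ω.
Step 4 — Series with R1: Z_total = R1 + (L || C) = 146 + j840.7 Ω = 853.3∠80.1° Ω.
Step 5 — Source phasor: V = 161∠-116.7° V = -72.34 - j143.8 V.
Step 6 — Current: I = V / Z = -0.1806 + j0.05469 A = 0.1887∠163.2° A.
Step 7 — Complex power: S = V·I* = 5.198 + j29.93 VA.
Step 8 — Real power: P = Re(S) = 5.198 W.
Step 9 — Reactive power: Q = Im(S) = 29.93 VAR.
Step 10 — Apparent power: |S| = 30.38 VA.
Step 11 — Power factor: PF = P/|S| = 0.1711 (lagging).

(a) P = 5.198 W  (b) Q = 29.93 VAR  (c) S = 30.38 VA  (d) PF = 0.1711 (lagging)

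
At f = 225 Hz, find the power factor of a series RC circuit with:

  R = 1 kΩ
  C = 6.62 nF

Step 1 — Angular frequency: ω = 2π·f = 2π·225 = 1414 rad/s.
Step 2 — Component impedances:
  R: Z = R = 1000 Ω
  C: Z = 1/(jωC) = -j/(ω·C) = 0 - j1.069e+05 Ω
Step 3 — Series combination: Z_total = R + C = 1000 - j1.069e+05 Ω = 1.069e+05∠-89.5° Ω.
Step 4 — Power factor: PF = cos(φ) = Re(Z)/|Z| = 1000/1.0686e+05 = 0.009358.
Step 5 — Type: Im(Z) = -1.069e+05 ⇒ leading (phase φ = -89.5°).

PF = 0.009358 (leading, φ = -89.5°)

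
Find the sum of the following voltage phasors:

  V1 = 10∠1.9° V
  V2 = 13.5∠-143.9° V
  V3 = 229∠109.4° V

Step 1 — Convert each phasor to rectangular form:
  V1 = 10·(cos(1.9°) + j·sin(1.9°)) = 9.995 + j0.3316 V
  V2 = 13.5·(cos(-143.9°) + j·sin(-143.9°)) = -10.91 - j7.954 V
  V3 = 229·(cos(109.4°) + j·sin(109.4°)) = -76.06 + j216 V
Step 2 — Sum components: V_total = -76.98 + j208.4 V.
Step 3 — Convert to polar: |V_total| = 222.1 V, ∠V_total = 110.3°.

V_total = 222.1∠110.3° V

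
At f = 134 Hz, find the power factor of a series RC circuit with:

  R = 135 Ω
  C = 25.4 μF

Step 1 — Angular frequency: ω = 2π·f = 2π·134 = 841.9 rad/s.
Step 2 — Component impedances:
  R: Z = R = 135 Ω
  C: Z = 1/(jωC) = -j/(ω·C) = 0 - j46.76 Ω
Step 3 — Series combination: Z_total = R + C = 135 - j46.76 Ω = 142.9∠-19.1° Ω.
Step 4 — Power factor: PF = cos(φ) = Re(Z)/|Z| = 135/142.87 = 0.9449.
Step 5 — Type: Im(Z) = -46.76 ⇒ leading (phase φ = -19.1°).

PF = 0.9449 (leading, φ = -19.1°)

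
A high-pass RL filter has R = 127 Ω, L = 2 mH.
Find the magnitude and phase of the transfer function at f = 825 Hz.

Step 1 — Angular frequency: ω = 2π·825 = 5184 rad/s.
Step 2 — Transfer function: H(jω) = jωL/(R + jωL).
Step 3 — Numerator jωL = j·10.37; denominator R + jωL = 127 + j10.37.
Step 4 — H = 0.00662 + j0.08109.
Step 5 — Magnitude: |H| = 0.08136 (-21.8 dB); phase: φ = 85.3°.

|H| = 0.08136 (-21.8 dB), φ = 85.3°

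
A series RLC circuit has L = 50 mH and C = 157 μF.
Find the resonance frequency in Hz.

Step 1 — Resonance condition Im(Z)=0 gives ω₀ = 1/√(LC).
Step 2 — ω₀ = 1/√(0.05·0.000157) = 356.9 rad/s.
Step 3 — f₀ = ω₀/(2π) = 56.8 Hz.

f₀ = 56.8 Hz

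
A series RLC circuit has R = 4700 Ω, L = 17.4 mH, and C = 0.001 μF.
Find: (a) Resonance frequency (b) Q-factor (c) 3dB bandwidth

Step 1 — Resonance: ω₀ = 1/√(LC) = 1/√(0.0174·1e-09) = 2.397e+05 rad/s.
Step 2 — f₀ = ω₀/(2π) = 3.815e+04 Hz.
Step 3 — Series Q: Q = ω₀L/R = 2.397e+05·0.0174/4700 = 0.8875.
Step 4 — Bandwidth: Δω = ω₀/Q = 2.701e+05 rad/s; BW = Δω/(2π) = 4.299e+04 Hz.

(a) f₀ = 3.815e+04 Hz  (b) Q = 0.8875  (c) BW = 4.299e+04 Hz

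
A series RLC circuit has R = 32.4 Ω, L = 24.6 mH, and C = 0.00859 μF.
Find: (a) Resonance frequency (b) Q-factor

Step 1 — Resonance condition Im(Z)=0 gives ω₀ = 1/√(LC).
Step 2 — ω₀ = 1/√(0.0246·8.59e-09) = 6.879e+04 rad/s.
Step 3 — f₀ = ω₀/(2π) = 1.095e+04 Hz.
Step 4 — Series Q: Q = ω₀L/R = 6.879e+04·0.0246/32.4 = 52.23.

(a) f₀ = 1.095e+04 Hz  (b) Q = 52.23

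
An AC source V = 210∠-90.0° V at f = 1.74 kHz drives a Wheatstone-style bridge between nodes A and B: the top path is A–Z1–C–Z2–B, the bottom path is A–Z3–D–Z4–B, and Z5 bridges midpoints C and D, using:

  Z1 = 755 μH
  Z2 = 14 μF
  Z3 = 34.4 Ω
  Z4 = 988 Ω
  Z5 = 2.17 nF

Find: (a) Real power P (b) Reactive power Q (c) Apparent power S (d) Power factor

Step 1 — Angular frequency: ω = 2π·f = 2π·1740 = 1.093e+04 rad/s.
Step 2 — Component impedances:
  Z1: Z = jωL = j·1.093e+04·0.000755 = 0 + j8.254 Ω
  Z2: Z = 1/(jωC) = -j/(ω·C) = 0 - j6.533 Ω
  Z3: Z = R = 34.4 Ω
  Z4: Z = R = 988 Ω
  Z5: Z = 1/(jωC) = -j/(ω·C) = 0 - j4.215e+04 Ω
Step 3 — Bridge requires nodal analysis (the Z5 bridge couples midpoints C and D, so the two paths cannot be reduced to a simple series/parallel combination). Setting node B to ground and injecting 1 A at node A, the 3-node admittance system at A, C, D solves to V_A = Z_AB = 0.002903 + j1.722 Ω = 1.722∠89.9° Ω.
Step 4 — Source phasor: V = 210∠-90.0° V = 0 - j210 V.
Step 5 — Current: I = V / Z = -121.9 - j0.2055 A = 121.9∠-179.9° A.
Step 6 — Complex power: S = V·I* = 43.15 + j2.56e+04 VA.
Step 7 — Real power: P = Re(S) = 43.15 W.
Step 8 — Reactive power: Q = Im(S) = 2.56e+04 VAR.
Step 9 — Apparent power: |S| = 2.56e+04 VA.
Step 10 — Power factor: PF = P/|S| = 0.001685 (lagging).

(a) P = 43.15 W  (b) Q = 2.56e+04 VAR  (c) S = 2.56e+04 VA  (d) PF = 0.001685 (lagging)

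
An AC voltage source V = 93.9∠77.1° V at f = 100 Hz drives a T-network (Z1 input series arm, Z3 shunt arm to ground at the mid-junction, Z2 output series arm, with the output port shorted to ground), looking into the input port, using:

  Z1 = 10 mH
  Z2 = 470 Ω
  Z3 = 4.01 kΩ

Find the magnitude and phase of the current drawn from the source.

Step 1 — Angular frequency: ω = 2π·f = 2π·100 = 628.3 rad/s.
Step 2 — Component impedances:
  Z1: Z = jωL = j·628.3·0.01 = 0 + j6.283 Ω
  Z2: Z = R = 470 Ω
  Z3: Z = R = 4010 Ω
Step 3 — With the output port shorted to ground, the output series arm Z2 runs from the junction to ground; the shunt arm Z3 also runs from the junction to ground. They appear in parallel: Z3 || Z2 = 420.7 Ω.
Step 4 — Series with input arm Z1: Z_in = Z1 + (Z3 || Z2) = 420.7 + j6.283 Ω = 420.7∠0.9° Ω.
Step 5 — Source phasor: V = 93.9∠77.1° V = 20.96 + j91.53 V.
Step 6 — Ohm's law: I = V / Z_total = (20.96 + j91.53) / (420.7 + j6.283) = 0.05307 + j0.2168 A.
Step 7 — Convert to polar: |I| = 0.2232 A, ∠I = 76.2°.

I = 0.2232∠76.2° A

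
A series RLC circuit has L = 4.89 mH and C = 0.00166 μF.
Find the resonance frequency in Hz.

Step 1 — Resonance condition Im(Z)=0 gives ω₀ = 1/√(LC).
Step 2 — ω₀ = 1/√(0.00489·1.66e-09) = 3.51e+05 rad/s.
Step 3 — f₀ = ω₀/(2π) = 5.586e+04 Hz.

f₀ = 5.586e+04 Hz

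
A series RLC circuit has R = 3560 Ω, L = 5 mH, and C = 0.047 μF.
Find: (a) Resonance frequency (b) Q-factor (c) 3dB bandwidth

Step 1 — Resonance: ω₀ = 1/√(LC) = 1/√(0.005·4.7e-08) = 6.523e+04 rad/s.
Step 2 — f₀ = ω₀/(2π) = 1.038e+04 Hz.
Step 3 — Series Q: Q = ω₀L/R = 6.523e+04·0.005/3560 = 0.09162.
Step 4 — Bandwidth: Δω = ω₀/Q = 7.12e+05 rad/s; BW = Δω/(2π) = 1.133e+05 Hz.

(a) f₀ = 1.038e+04 Hz  (b) Q = 0.09162  (c) BW = 1.133e+05 Hz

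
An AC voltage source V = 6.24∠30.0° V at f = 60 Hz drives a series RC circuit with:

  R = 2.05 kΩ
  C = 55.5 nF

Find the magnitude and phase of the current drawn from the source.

Step 1 — Angular frequency: ω = 2π·f = 2π·60 = 377 rad/s.
Step 2 — Component impedances:
  R: Z = R = 2050 Ω
  C: Z = 1/(jωC) = -j/(ω·C) = 0 - j4.779e+04 Ω
Step 3 — Series combination: Z_total = R + C = 2050 - j4.779e+04 Ω = 4.784e+04∠-87.5° Ω.
Step 4 — Source phasor: V = 6.24∠30.0° V = 5.404 + j3.12 V.
Step 5 — Ohm's law: I = V / Z_total = (5.404 + j3.12) / (2050 - j4.779e+04) = -6.032e-05 + j0.0001157 A.
Step 6 — Convert to polar: |I| = 0.0001304 A, ∠I = 117.5°.

I = 0.0001304∠117.5° A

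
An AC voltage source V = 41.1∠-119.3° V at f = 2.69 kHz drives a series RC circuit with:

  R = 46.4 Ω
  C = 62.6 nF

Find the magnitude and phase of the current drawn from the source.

Step 1 — Angular frequency: ω = 2π·f = 2π·2690 = 1.69e+04 rad/s.
Step 2 — Component impedances:
  R: Z = R = 46.4 Ω
  C: Z = 1/(jωC) = -j/(ω·C) = 0 - j945.1 Ω
Step 3 — Series combination: Z_total = R + C = 46.4 - j945.1 Ω = 946.3∠-87.2° Ω.
Step 4 — Source phasor: V = 41.1∠-119.3° V = -20.11 - j35.84 V.
Step 5 — Ohm's law: I = V / Z_total = (-20.11 - j35.84) / (46.4 - j945.1) = 0.03679 - j0.02309 A.
Step 6 — Convert to polar: |I| = 0.04343 A, ∠I = -32.1°.

I = 0.04343∠-32.1° A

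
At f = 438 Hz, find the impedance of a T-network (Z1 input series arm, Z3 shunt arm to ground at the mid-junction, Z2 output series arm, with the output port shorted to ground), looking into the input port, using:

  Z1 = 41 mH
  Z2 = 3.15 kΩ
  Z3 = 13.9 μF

Step 1 — Angular frequency: ω = 2π·f = 2π·438 = 2752 rad/s.
Step 2 — Component impedances:
  Z1: Z = jωL = j·2752·0.041 = 0 + j112.8 Ω
  Z2: Z = R = 3150 Ω
  Z3: Z = 1/(jωC) = -j/(ω·C) = 0 - j26.14 Ω
Step 3 — With the output port shorted to ground, the output series arm Z2 runs from the junction to ground; the shunt arm Z3 also runs from the junction to ground. They appear in parallel: Z3 || Z2 = 0.2169 - j26.14 Ω.
Step 4 — Series with input arm Z1: Z_in = Z1 + (Z3 || Z2) = 0.2169 + j86.69 Ω = 86.69∠89.9° Ω.

Z = 0.2169 + j86.69 Ω = 86.69∠89.9° Ω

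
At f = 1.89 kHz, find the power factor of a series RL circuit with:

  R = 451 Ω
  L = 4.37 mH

Step 1 — Angular frequency: ω = 2π·f = 2π·1890 = 1.188e+04 rad/s.
Step 2 — Component impedances:
  R: Z = R = 451 Ω
  L: Z = jωL = j·1.188e+04·0.00437 = 0 + j51.89 Ω
Step 3 — Series combination: Z_total = R + L = 451 + j51.89 Ω = 454∠6.6° Ω.
Step 4 — Power factor: PF = cos(φ) = Re(Z)/|Z| = 451/454 = 0.9934.
Step 5 — Type: Im(Z) = 51.89 ⇒ lagging (phase φ = 6.6°).

PF = 0.9934 (lagging, φ = 6.6°)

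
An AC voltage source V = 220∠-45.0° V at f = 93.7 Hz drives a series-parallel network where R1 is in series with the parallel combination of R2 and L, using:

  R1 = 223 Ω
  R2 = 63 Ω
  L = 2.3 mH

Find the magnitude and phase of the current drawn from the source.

Step 1 — Angular frequency: ω = 2π·f = 2π·93.7 = 588.7 rad/s.
Step 2 — Component impedances:
  R1: Z = R = 223 Ω
  R2: Z = R = 63 Ω
  L: Z = jωL = j·588.7·0.0023 = 0 + j1.354 Ω
Step 3 — Parallel branch: R2 || L = 1/(1/R2 + 1/L) = 0.02909 + j1.353 Ω.
Step 4 — Series with R1: Z_total = R1 + (R2 || L) = 223 + j1.353 Ω = 223∠0.3° Ω.
Step 5 — Source phasor: V = 220∠-45.0° V = 155.6 - j155.6 V.
Step 6 — Ohm's law: I = V / Z_total = (155.6 - j155.6) / (223 + j1.353) = 0.6932 - j0.7017 A.
Step 7 — Convert to polar: |I| = 0.9864 A, ∠I = -45.3°.

I = 0.9864∠-45.3° A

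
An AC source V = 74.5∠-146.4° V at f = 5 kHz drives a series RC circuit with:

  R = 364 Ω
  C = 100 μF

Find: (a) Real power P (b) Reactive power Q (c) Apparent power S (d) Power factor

Step 1 — Angular frequency: ω = 2π·f = 2π·5000 = 3.142e+04 rad/s.
Step 2 — Component impedances:
  R: Z = R = 364 Ω
  C: Z = 1/(jωC) = -j/(ω·C) = 0 - j0.3183 Ω
Step 3 — Series combination: Z_total = R + C = 364 - j0.3183 Ω = 364∠-0.1° Ω.
Step 4 — Source phasor: V = 74.5∠-146.4° V = -62.05 - j41.23 V.
Step 5 — Current: I = V / Z = -0.1704 - j0.1134 A = 0.2047∠-146.3° A.
Step 6 — Complex power: S = V·I* = 15.25 - j0.01333 VA.
Step 7 — Real power: P = Re(S) = 15.25 W.
Step 8 — Reactive power: Q = Im(S) = -0.01333 VAR.
Step 9 — Apparent power: |S| = 15.25 VA.
Step 10 — Power factor: PF = P/|S| = 1 (leading).

(a) P = 15.25 W  (b) Q = -0.01333 VAR  (c) S = 15.25 VA  (d) PF = 1 (leading)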